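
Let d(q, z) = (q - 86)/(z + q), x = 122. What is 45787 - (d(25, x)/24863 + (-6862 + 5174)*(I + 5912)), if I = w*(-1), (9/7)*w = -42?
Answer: 12280801188324/1218287 ≈ 1.0080e+7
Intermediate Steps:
w = -98/3 (w = (7/9)*(-42) = -98/3 ≈ -32.667)
d(q, z) = (-86 + q)/(q + z)
I = 98/3 (I = -98/3*(-1) = 98/3 ≈ 32.667)
45787 - (d(25, x)/24863 + (-6862 + 5174)*(I + 5912)) = 45787 - (((-86 + 25)/(25 + 122))/24863 + (-6862 + 5174)*(98/3 + 5912)) = 45787 - ((-61/147)*(1/24863) - 1688*17834/3) = 45787 - (((1/147)*(-61))*(1/24863) - 30103792/3) = 45787 - (-61/147*1/24863 - 30103792/3) = 45787 - (-61/3654861 - 30103792/3) = 45787 - 1*(-12225019481455/1218287) = 45787 + 12225019481455/1218287 = 12280801188324/1218287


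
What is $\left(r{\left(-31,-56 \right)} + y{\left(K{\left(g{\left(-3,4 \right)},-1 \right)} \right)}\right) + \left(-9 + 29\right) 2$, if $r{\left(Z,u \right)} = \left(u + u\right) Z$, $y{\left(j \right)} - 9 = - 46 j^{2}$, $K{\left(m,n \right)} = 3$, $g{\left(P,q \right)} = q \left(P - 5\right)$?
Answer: $3107$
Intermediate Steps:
$g{\left(P,q \right)} = q \left(-5 + P\right)$
$y{\left(j \right)} = 9 - 46 j^{2}$
$r{\left(Z,u \right)} = 2 Z u$ ($r{\left(Z,u \right)} = 2 u Z = 2 Z u$)
$\left(r{\left(-31,-56 \right)} + y{\left(K{\left(g{\left(-3,4 \right)},-1 \right)} \right)}\right) + \left(-9 + 29\right) 2 = \left(2 \left(-31\right) \left(-56\right) + \left(9 - 46 \cdot 3^{2}\right)\right) + \left(-9 + 29\right) 2 = \left(3472 + \left(9 - 414\right)\right) + 20 \cdot 2 = \left(3472 + \left(9 - 414\right)\right) + 40 = \left(3472 - 405\right) + 40 = 3067 + 40 = 3107$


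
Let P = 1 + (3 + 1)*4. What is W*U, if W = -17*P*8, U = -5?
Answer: 11560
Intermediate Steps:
P = 17 (P = 1 + 4*4 = 1 + 16 = 17)
W = -2312 (W = -17*17*8 = -289*8 = -2312)
W*U = -2312*(-5) = 11560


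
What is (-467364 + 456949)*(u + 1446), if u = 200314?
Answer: -2101330400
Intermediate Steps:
(-467364 + 456949)*(u + 1446) = (-467364 + 456949)*(200314 + 1446) = -10415*201760 = -2101330400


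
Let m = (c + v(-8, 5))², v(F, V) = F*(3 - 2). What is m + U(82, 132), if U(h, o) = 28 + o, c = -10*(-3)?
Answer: 644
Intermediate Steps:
v(F, V) = F (v(F, V) = F*1 = F)
c = 30
m = 484 (m = (30 - 8)² = 22² = 484)
m + U(82, 132) = 484 + (28 + 132) = 484 + 160 = 644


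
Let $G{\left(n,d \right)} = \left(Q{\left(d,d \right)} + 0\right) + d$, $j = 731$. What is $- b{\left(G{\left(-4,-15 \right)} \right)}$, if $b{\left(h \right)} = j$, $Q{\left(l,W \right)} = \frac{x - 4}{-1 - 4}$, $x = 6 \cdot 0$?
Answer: $-731$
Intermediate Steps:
$x = 0$
$Q{\left(l,W \right)} = \frac{4}{5}$ ($Q{\left(l,W \right)} = \frac{0 - 4}{-1 - 4} = - \frac{4}{-5} = \left(-4\right) \left(- \frac{1}{5}\right) = \frac{4}{5}$)
$G{\left(n,d \right)} = \frac{4}{5} + d$ ($G{\left(n,d \right)} = \left(\frac{4}{5} + 0\right) + d = \frac{4}{5} + d$)
$b{\left(h \right)} = 731$
$- b{\left(G{\left(-4,-15 \right)} \right)} = \left(-1\right) 731 = -731$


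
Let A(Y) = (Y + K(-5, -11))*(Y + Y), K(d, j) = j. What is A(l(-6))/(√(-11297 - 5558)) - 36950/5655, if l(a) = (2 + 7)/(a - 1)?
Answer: -7390/1131 - 1548*I*√16855/825895 ≈ -6.534 - 0.24334*I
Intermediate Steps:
l(a) = 9/(-1 + a)
A(Y) = 2*Y*(-11 + Y) (A(Y) = (Y - 11)*(Y + Y) = (-11 + Y)*(2*Y) = 2*Y*(-11 + Y))
A(l(-6))/(√(-11297 - 5558)) - 36950/5655 = (2*(9/(-1 - 6))*(-11 + 9/(-1 - 6)))/(√(-11297 - 5558)) - 36950/5655 = (2*(9/(-7))*(-11 + 9/(-7)))/(√(-16855)) - 36950*1/5655 = (2*(9*(-⅐))*(-11 + 9*(-⅐)))/((I*√16855)) - 7390/1131 = (2*(-9/7)*(-11 - 9/7))*(-I*√16855/16855) - 7390/1131 = (2*(-9/7)*(-86/7))*(-I*√16855/16855) - 7390/1131 = 1548*(-I*√16855/16855)/49 - 7390/1131 = -1548*I*√16855/825895 - 7390/1131 = -7390/1131 - 1548*I*√16855/825895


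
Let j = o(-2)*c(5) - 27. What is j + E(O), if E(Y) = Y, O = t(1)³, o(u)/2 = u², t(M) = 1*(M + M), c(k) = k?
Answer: 21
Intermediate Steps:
t(M) = 2*M (t(M) = 1*(2*M) = 2*M)
o(u) = 2*u²
O = 8 (O = (2*1)³ = 2³ = 8)
j = 13 (j = (2*(-2)²)*5 - 27 = (2*4)*5 - 27 = 8*5 - 27 = 40 - 27 = 13)
j + E(O) = 13 + 8 = 21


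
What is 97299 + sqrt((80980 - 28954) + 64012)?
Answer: 97299 + sqrt(116038) ≈ 97640.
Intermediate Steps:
97299 + sqrt((80980 - 28954) + 64012) = 97299 + sqrt(52026 + 64012) = 97299 + sqrt(116038)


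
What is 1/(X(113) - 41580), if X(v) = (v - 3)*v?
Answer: -1/29150 ≈ -3.4305e-5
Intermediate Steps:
X(v) = v*(-3 + v) (X(v) = (-3 + v)*v = v*(-3 + v))
1/(X(113) - 41580) = 1/(113*(-3 + 113) - 41580) = 1/(113*110 - 41580) = 1/(12430 - 41580) = 1/(-29150) = -1/29150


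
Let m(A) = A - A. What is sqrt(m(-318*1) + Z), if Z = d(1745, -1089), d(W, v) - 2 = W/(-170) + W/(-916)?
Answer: I*sqrt(616507159)/7786 ≈ 3.189*I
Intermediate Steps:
m(A) = 0
d(W, v) = 2 - 543*W/77860 (d(W, v) = 2 + (W/(-170) + W/(-916)) = 2 + (W*(-1/170) + W*(-1/916)) = 2 + (-W/170 - W/916) = 2 - 543*W/77860)
Z = -158363/15572 (Z = 2 - 543/77860*1745 = 2 - 189507/15572 = -158363/15572 ≈ -10.170)
sqrt(m(-318*1) + Z) = sqrt(0 - 158363/15572) = sqrt(-158363/15572) = I*sqrt(616507159)/7786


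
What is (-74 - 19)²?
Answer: 8649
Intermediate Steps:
(-74 - 19)² = (-93)² = 8649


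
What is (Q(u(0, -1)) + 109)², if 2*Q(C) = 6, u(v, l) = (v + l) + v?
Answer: 12544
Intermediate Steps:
u(v, l) = l + 2*v (u(v, l) = (l + v) + v = l + 2*v)
Q(C) = 3 (Q(C) = (½)*6 = 3)
(Q(u(0, -1)) + 109)² = (3 + 109)² = 112² = 12544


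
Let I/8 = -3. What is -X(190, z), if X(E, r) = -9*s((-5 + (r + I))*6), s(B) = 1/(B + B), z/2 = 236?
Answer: 3/1772 ≈ 0.0016930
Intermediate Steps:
z = 472 (z = 2*236 = 472)
I = -24 (I = 8*(-3) = -24)
s(B) = 1/(2*B)
X(E, r) = -9/(2*(-174 + 6*r)) (X(E, r) = -9/(2*((-5 + (r - 24))*6)) = -9/(2*((-5 + (-24 + r))*6)) = -9/(2*((-29 + r)*6)) = -9/(2*(-174 + 6*r)))
-X(190, z) = -(-3)/(-116 + 4*472) = -(-3)/(-116 + 1888) = -(-3)/1772 = -1*(-3/1772) = 3/1772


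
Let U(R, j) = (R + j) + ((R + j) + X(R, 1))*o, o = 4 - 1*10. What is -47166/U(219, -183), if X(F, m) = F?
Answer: 7861/249 ≈ 31.570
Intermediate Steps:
o = -6 (o = 4 - 10 = -6)
U(R, j) = -11*R - 5*j (U(R, j) = (R + j) + ((R + j) + R)*(-6) = (R + j) + (j + 2*R)*(-6) = (R + j) + (-12*R - 6*j) = -11*R - 5*j)
-47166/U(219, -183) = -47166/(-11*219 - 5*(-183)) = -47166/(-2409 + 915) = -47166/(-1494) = -47166*(-1/1494) = 7861/249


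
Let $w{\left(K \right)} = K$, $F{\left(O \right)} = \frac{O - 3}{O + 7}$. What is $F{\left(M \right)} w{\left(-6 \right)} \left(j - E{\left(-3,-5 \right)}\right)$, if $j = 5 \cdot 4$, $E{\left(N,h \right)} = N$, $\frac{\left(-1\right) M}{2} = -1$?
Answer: $\frac{46}{3} \approx 15.333$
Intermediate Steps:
$M = 2$ ($M = \left(-2\right) \left(-1\right) = 2$)
$F{\left(O \right)} = \frac{-3 + O}{7 + O}$
$j = 20$
$F{\left(M \right)} w{\left(-6 \right)} \left(j - E{\left(-3,-5 \right)}\right) = \frac{-3 + 2}{7 + 2} \left(-6\right) \left(20 - -3\right) = \frac{1}{9} \left(-1\right) \left(-6\right) \left(20 + 3\right) = \frac{1}{9} \left(-1\right) \left(-6\right) 23 = \left(- \frac{1}{9}\right) \left(-6\right) 23 = \frac{2}{3} \cdot 23 = \frac{46}{3}$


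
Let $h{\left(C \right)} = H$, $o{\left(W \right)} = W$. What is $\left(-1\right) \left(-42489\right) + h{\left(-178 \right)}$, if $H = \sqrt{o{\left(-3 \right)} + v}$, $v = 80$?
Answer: $42489 + \sqrt{77} \approx 42498.0$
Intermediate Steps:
$H = \sqrt{77}$ ($H = \sqrt{-3 + 80} = \sqrt{77} \approx 8.775$)
$h{\left(C \right)} = \sqrt{77}$
$\left(-1\right) \left(-42489\right) + h{\left(-178 \right)} = \left(-1\right) \left(-42489\right) + \sqrt{77} = 42489 + \sqrt{77}$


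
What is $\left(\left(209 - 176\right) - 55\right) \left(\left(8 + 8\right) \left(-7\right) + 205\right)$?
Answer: $-2046$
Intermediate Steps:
$\left(\left(209 - 176\right) - 55\right) \left(\left(8 + 8\right) \left(-7\right) + 205\right) = \left(33 - 55\right) \left(16 \left(-7\right) + 205\right) = - 22 \left(-112 + 205\right) = \left(-22\right) 93 = -2046$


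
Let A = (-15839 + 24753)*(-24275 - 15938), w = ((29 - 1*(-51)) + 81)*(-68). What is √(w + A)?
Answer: I*√358469630 ≈ 18933.0*I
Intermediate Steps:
w = -10948 (w = ((29 + 51) + 81)*(-68) = (80 + 81)*(-68) = 161*(-68) = -10948)
A = -358458682 (A = 8914*(-40213) = -358458682)
√(w + A) = √(-10948 - 358458682) = √(-358469630) = I*√358469630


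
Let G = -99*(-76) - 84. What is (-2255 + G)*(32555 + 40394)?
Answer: 378240565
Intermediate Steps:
G = 7440 (G = 7524 - 84 = 7440)
(-2255 + G)*(32555 + 40394) = (-2255 + 7440)*(32555 + 40394) = 5185*72949 = 378240565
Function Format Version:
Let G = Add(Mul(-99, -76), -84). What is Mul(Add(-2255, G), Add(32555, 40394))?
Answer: 378240565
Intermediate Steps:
G = 7440 (G = Add(7524, -84) = 7440)
Mul(Add(-2255, G), Add(32555, 40394)) = Mul(Add(-2255, 7440), Add(32555, 40394)) = Mul(5185, 72949) = 378240565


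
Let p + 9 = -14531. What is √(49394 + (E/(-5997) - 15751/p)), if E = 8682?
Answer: √10431947747394550085/14532730 ≈ 222.25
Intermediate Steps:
p = -14540 (p = -9 - 14531 = -14540)
√(49394 + (E/(-5997) - 15751/p)) = √(49394 + (8682/(-5997) - 15751/(-14540))) = √(49394 + (8682*(-1/5997) - 15751*(-1/14540))) = √(49394 + (-2894/1999 + 15751/14540)) = √(49394 - 10592511/29065460) = √(1435648738729/29065460) = √10431947747394550085/14532730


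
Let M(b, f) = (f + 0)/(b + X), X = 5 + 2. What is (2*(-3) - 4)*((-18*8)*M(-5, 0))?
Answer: 0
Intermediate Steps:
X = 7
M(b, f) = f/(7 + b) (M(b, f) = (f + 0)/(b + 7) = f/(7 + b))
(2*(-3) - 4)*((-18*8)*M(-5, 0)) = (2*(-3) - 4)*((-18*8)*(0/(7 - 5))) = (-6 - 4)*(-0/2) = -(-1440)*0*(½) = -(-1440)*0 = -10*0 = 0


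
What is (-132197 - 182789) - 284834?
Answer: -599820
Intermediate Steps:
(-132197 - 182789) - 284834 = -314986 - 284834 = -599820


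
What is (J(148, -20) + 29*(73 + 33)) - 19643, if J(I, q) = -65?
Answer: -16634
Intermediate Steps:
(J(148, -20) + 29*(73 + 33)) - 19643 = (-65 + 29*(73 + 33)) - 19643 = (-65 + 29*106) - 19643 = (-65 + 3074) - 19643 = 3009 - 19643 = -16634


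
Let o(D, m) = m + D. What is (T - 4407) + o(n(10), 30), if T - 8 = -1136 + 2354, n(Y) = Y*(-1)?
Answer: -3161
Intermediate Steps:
n(Y) = -Y
o(D, m) = D + m
T = 1226 (T = 8 + (-1136 + 2354) = 8 + 1218 = 1226)
(T - 4407) + o(n(10), 30) = (1226 - 4407) + (-1*10 + 30) = -3181 + (-10 + 30) = -3181 + 20 = -3161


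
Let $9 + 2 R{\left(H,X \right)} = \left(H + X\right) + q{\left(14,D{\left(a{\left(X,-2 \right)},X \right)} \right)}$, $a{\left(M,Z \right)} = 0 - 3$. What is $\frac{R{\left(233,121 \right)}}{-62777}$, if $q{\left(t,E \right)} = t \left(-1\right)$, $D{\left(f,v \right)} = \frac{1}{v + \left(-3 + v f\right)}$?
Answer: $- \frac{331}{125554} \approx -0.0026363$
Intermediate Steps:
$a{\left(M,Z \right)} = -3$ ($a{\left(M,Z \right)} = 0 - 3 = -3$)
$D{\left(f,v \right)} = \frac{1}{-3 + v + f v}$ ($D{\left(f,v \right)} = \frac{1}{v + \left(-3 + f v\right)} = \frac{1}{-3 + v + f v}$)
$q{\left(t,E \right)} = - t$
$R{\left(H,X \right)} = - \frac{23}{2} + \frac{H}{2} + \frac{X}{2}$ ($R{\left(H,X \right)} = - \frac{9}{2} + \frac{\left(H + X\right) - 14}{2} = - \frac{9}{2} + \frac{-14 + H + X}{2} = - \frac{9}{2} + \left(-7 + \frac{H}{2} + \frac{X}{2}\right) = - \frac{23}{2} + \frac{H}{2} + \frac{X}{2}$)
$\frac{R{\left(233,121 \right)}}{-62777} = \frac{- \frac{23}{2} + \frac{1}{2} \cdot 233 + \frac{1}{2} \cdot 121}{-62777} = \left(- \frac{23}{2} + \frac{233}{2} + \frac{121}{2}\right) \left(- \frac{1}{62777}\right) = \frac{331}{2} \left(- \frac{1}{62777}\right) = - \frac{331}{125554}$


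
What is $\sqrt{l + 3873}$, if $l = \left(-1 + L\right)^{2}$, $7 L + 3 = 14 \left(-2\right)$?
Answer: $\frac{\sqrt{191221}}{7} \approx 62.47$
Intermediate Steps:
$L = - \frac{31}{7}$ ($L = - \frac{3}{7} + \frac{14 \left(-2\right)}{7} = - \frac{3}{7} + \frac{1}{7} \left(-28\right) = - \frac{3}{7} - 4 = - \frac{31}{7} \approx -4.4286$)
$l = \frac{1444}{49}$ ($l = \left(-1 - \frac{31}{7}\right)^{2} = \left(- \frac{38}{7}\right)^{2} = \frac{1444}{49} \approx 29.469$)
$\sqrt{l + 3873} = \sqrt{\frac{1444}{49} + 3873} = \sqrt{\frac{191221}{49}} = \frac{\sqrt{191221}}{7}$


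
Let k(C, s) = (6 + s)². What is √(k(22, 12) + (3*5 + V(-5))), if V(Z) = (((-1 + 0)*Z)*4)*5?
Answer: √439 ≈ 20.952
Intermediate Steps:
V(Z) = -20*Z (V(Z) = (-Z*4)*5 = -4*Z*5 = -20*Z)
√(k(22, 12) + (3*5 + V(-5))) = √((6 + 12)² + (3*5 - 20*(-5))) = √(18² + (15 + 100)) = √(324 + 115) = √439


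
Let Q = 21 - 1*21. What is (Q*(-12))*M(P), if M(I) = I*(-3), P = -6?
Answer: 0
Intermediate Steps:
Q = 0 (Q = 21 - 21 = 0)
M(I) = -3*I
(Q*(-12))*M(P) = (0*(-12))*(-3*(-6)) = 0*18 = 0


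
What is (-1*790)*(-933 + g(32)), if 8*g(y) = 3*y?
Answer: 727590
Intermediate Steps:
g(y) = 3*y/8 (g(y) = (3*y)/8 = 3*y/8)
(-1*790)*(-933 + g(32)) = (-1*790)*(-933 + (3/8)*32) = -790*(-933 + 12) = -790*(-921) = 727590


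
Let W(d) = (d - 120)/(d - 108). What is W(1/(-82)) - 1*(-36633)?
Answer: 324468322/8857 ≈ 36634.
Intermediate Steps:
W(d) = (-120 + d)/(-108 + d)
W(1/(-82)) - 1*(-36633) = (-120 + 1/(-82))/(-108 + 1/(-82)) - 1*(-36633) = (-120 - 1/82)/(-108 - 1/82) + 36633 = -9841/82/(-8857/82) + 36633 = -82/8857*(-9841/82) + 36633 = 9841/8857 + 36633 = 324468322/8857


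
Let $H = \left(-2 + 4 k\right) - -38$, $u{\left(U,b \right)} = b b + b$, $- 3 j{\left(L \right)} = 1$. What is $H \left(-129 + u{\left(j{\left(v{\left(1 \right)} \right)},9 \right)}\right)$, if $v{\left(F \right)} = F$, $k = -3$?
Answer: $-936$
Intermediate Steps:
$j{\left(L \right)} = - \frac{1}{3}$ ($j{\left(L \right)} = \left(- \frac{1}{3}\right) 1 = - \frac{1}{3}$)
$u{\left(U,b \right)} = b + b^{2}$ ($u{\left(U,b \right)} = b^{2} + b = b + b^{2}$)
$H = 24$ ($H = \left(-2 + 4 \left(-3\right)\right) - -38 = \left(-2 - 12\right) + 38 = -14 + 38 = 24$)
$H \left(-129 + u{\left(j{\left(v{\left(1 \right)} \right)},9 \right)}\right) = 24 \left(-129 + 9 \left(1 + 9\right)\right) = 24 \left(-129 + 9 \cdot 10\right) = 24 \left(-129 + 90\right) = 24 \left(-39\right) = -936$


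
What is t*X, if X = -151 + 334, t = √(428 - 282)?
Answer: 183*√146 ≈ 2211.2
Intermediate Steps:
t = √146 ≈ 12.083
X = 183
t*X = √146*183 = 183*√146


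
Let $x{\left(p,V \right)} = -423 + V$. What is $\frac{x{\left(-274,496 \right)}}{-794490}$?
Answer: $- \frac{73}{794490} \approx -9.1883 \cdot 10^{-5}$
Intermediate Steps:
$\frac{x{\left(-274,496 \right)}}{-794490} = \frac{-423 + 496}{-794490} = 73 \left(- \frac{1}{794490}\right) = - \frac{73}{794490}$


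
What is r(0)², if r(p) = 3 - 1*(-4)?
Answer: 49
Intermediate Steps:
r(p) = 7 (r(p) = 3 + 4 = 7)
r(0)² = 7² = 49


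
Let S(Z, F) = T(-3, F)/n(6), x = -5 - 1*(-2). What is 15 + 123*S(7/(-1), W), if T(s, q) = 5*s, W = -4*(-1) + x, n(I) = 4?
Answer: -1785/4 ≈ -446.25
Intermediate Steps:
x = -3 (x = -5 + 2 = -3)
W = 1 (W = -4*(-1) - 3 = 4 - 3 = 1)
S(Z, F) = -15/4 (S(Z, F) = (5*(-3))/4 = -15*¼ = -15/4)
15 + 123*S(7/(-1), W) = 15 + 123*(-15/4) = 15 - 1845/4 = -1785/4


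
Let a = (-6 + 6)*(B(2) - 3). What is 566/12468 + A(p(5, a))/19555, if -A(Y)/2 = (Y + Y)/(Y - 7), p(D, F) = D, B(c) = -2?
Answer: 1119281/24381174 ≈ 0.045908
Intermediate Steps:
a = 0 (a = (-6 + 6)*(-2 - 3) = 0*(-5) = 0)
A(Y) = -4*Y/(-7 + Y) (A(Y) = -2*(Y + Y)/(Y - 7) = -2*2*Y/(-7 + Y) = -4*Y/(-7 + Y))
566/12468 + A(p(5, a))/19555 = 566/12468 - 4*5/(-7 + 5)/19555 = 566*(1/12468) - 4*5/(-2)*(1/19555) = 283/6234 - 4*5*(-½)*(1/19555) = 283/6234 + 10*(1/19555) = 283/6234 + 2/3911 = 1119281/24381174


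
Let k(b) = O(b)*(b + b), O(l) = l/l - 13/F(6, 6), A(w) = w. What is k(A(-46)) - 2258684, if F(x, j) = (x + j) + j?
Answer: -20328386/9 ≈ -2.2587e+6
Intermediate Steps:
F(x, j) = x + 2*j (F(x, j) = (j + x) + j = x + 2*j)
O(l) = 5/18 (O(l) = l/l - 13/(6 + 2*6) = 1 - 13/(6 + 12) = 1 - 13/18 = 5/18)
k(b) = 5*b/9 (k(b) = 5*(b + b)/18 = 5*(2*b)/18 = 5*b/9)
k(A(-46)) - 2258684 = (5/9)*(-46) - 2258684 = -230/9 - 2258684 = -20328386/9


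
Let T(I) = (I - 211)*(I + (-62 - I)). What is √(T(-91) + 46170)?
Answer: √64894 ≈ 254.74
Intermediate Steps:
T(I) = 13082 - 62*I (T(I) = (-211 + I)*(-62) = 13082 - 62*I)
√(T(-91) + 46170) = √((13082 - 62*(-91)) + 46170) = √((13082 + 5642) + 46170) = √(18724 + 46170) = √64894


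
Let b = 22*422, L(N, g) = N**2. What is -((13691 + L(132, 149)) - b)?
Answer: -21831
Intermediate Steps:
b = 9284
-((13691 + L(132, 149)) - b) = -((13691 + 132**2) - 1*9284) = -((13691 + 17424) - 9284) = -(31115 - 9284) = -1*21831 = -21831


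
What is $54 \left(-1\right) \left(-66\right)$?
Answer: $3564$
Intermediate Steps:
$54 \left(-1\right) \left(-66\right) = \left(-54\right) \left(-66\right) = 3564$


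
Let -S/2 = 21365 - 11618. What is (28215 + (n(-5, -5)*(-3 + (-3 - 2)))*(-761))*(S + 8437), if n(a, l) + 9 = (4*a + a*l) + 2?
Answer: -177343223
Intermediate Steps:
n(a, l) = -7 + 4*a + a*l (n(a, l) = -9 + ((4*a + a*l) + 2) = -9 + (2 + 4*a + a*l) = -7 + 4*a + a*l)
S = -19494 (S = -2*(21365 - 11618) = -2*9747 = -19494)
(28215 + (n(-5, -5)*(-3 + (-3 - 2)))*(-761))*(S + 8437) = (28215 + ((-7 + 4*(-5) - 5*(-5))*(-3 + (-3 - 2)))*(-761))*(-19494 + 8437) = (28215 + ((-7 - 20 + 25)*(-3 - 5))*(-761))*(-11057) = (28215 - 2*(-8)*(-761))*(-11057) = (28215 + 16*(-761))*(-11057) = (28215 - 12176)*(-11057) = 16039*(-11057) = -177343223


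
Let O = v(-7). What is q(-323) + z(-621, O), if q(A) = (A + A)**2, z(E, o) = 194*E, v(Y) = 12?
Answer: 296842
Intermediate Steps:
O = 12
q(A) = 4*A**2 (q(A) = (2*A)**2 = 4*A**2)
q(-323) + z(-621, O) = 4*(-323)**2 + 194*(-621) = 4*104329 - 120474 = 417316 - 120474 = 296842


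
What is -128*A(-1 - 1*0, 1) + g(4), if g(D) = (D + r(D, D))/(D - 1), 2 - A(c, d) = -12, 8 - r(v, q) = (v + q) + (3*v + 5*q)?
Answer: -5404/3 ≈ -1801.3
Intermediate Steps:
r(v, q) = 8 - 6*q - 4*v (r(v, q) = 8 - ((v + q) + (3*v + 5*q)) = 8 - ((q + v) + (3*v + 5*q)) = 8 - (4*v + 6*q) = 8 + (-6*q - 4*v) = 8 - 6*q - 4*v)
A(c, d) = 14 (A(c, d) = 2 - 1*(-12) = 2 + 12 = 14)
g(D) = (8 - 9*D)/(-1 + D) (g(D) = (D + (8 - 6*D - 4*D))/(D - 1) = (D + (8 - 10*D))/(-1 + D) = (8 - 9*D)/(-1 + D))
-128*A(-1 - 1*0, 1) + g(4) = -128*14 + (8 - 9*4)/(-1 + 4) = -1792 + (8 - 36)/3 = -1792 + (1/3)*(-28) = -1792 - 28/3 = -5404/3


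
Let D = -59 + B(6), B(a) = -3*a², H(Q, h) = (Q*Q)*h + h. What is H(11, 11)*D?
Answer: -224114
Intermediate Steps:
H(Q, h) = h + h*Q² (H(Q, h) = Q²*h + h = h*Q² + h = h + h*Q²)
D = -167 (D = -59 - 3*6² = -59 - 3*36 = -59 - 108 = -167)
H(11, 11)*D = (11*(1 + 11²))*(-167) = (11*(1 + 121))*(-167) = (11*122)*(-167) = 1342*(-167) = -224114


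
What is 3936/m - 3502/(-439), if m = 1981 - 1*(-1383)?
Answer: 3377158/369199 ≈ 9.1473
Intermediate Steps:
m = 3364 (m = 1981 + 1383 = 3364)
3936/m - 3502/(-439) = 3936/3364 - 3502/(-439) = 3936*(1/3364) - 3502*(-1/439) = 984/841 + 3502/439 = 3377158/369199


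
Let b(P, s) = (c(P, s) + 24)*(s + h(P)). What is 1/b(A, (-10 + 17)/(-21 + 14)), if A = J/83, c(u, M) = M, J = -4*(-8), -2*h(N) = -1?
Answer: -2/23 ≈ -0.086957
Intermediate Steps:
h(N) = ½ (h(N) = -½*(-1) = ½)
J = 32
A = 32/83 ≈ 0.38554
b(P, s) = (½ + s)*(24 + s) (b(P, s) = (s + 24)*(s + ½) = (24 + s)*(½ + s) = (½ + s)*(24 + s))
1/b(A, (-10 + 17)/(-21 + 14)) = 1/(12 + ((-10 + 17)/(-21 + 14))² + 49*((-10 + 17)/(-21 + 14))/2) = 1/(12 + (7/(-7))² + 49*(7/(-7))/2) = 1/(12 + (7*(-⅐))² + 49*(7*(-⅐))/2) = 1/(12 + (-1)² + (49/2)*(-1)) = 1/(12 + 1 - 49/2) = 1/(-23/2) = -2/23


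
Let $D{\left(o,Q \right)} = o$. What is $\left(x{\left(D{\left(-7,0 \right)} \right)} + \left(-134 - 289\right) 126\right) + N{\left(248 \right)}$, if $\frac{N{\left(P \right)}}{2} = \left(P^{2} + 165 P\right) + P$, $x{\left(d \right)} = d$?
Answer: $152039$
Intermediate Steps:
$N{\left(P \right)} = 2 P^{2} + 332 P$ ($N{\left(P \right)} = 2 \left(\left(P^{2} + 165 P\right) + P\right) = 2 \left(P^{2} + 166 P\right) = 2 P^{2} + 332 P$)
$\left(x{\left(D{\left(-7,0 \right)} \right)} + \left(-134 - 289\right) 126\right) + N{\left(248 \right)} = \left(-7 + \left(-134 - 289\right) 126\right) + 2 \cdot 248 \left(166 + 248\right) = \left(-7 - 53298\right) + 2 \cdot 248 \cdot 414 = \left(-7 - 53298\right) + 205344 = -53305 + 205344 = 152039$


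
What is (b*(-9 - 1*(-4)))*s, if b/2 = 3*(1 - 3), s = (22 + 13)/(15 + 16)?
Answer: 2100/31 ≈ 67.742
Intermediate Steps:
s = 35/31 ≈ 1.1290
b = -12 (b = 2*(3*(1 - 3)) = 2*(3*(-2)) = 2*(-6) = -12)
(b*(-9 - 1*(-4)))*s = -12*(-9 - 1*(-4))*(35/31) = -12*(-9 + 4)*(35/31) = -12*(-5)*(35/31) = 60*(35/31) = 2100/31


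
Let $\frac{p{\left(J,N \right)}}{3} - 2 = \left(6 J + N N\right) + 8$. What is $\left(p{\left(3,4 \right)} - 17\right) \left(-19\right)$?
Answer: $-2185$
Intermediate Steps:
$p{\left(J,N \right)} = 30 + 3 N^{2} + 18 J$ ($p{\left(J,N \right)} = 6 + 3 \left(\left(6 J + N N\right) + 8\right) = 6 + 3 \left(\left(6 J + N^{2}\right) + 8\right) = 6 + 3 \left(\left(N^{2} + 6 J\right) + 8\right) = 6 + 3 \left(8 + N^{2} + 6 J\right) = 6 + \left(24 + 3 N^{2} + 18 J\right) = 30 + 3 N^{2} + 18 J$)
$\left(p{\left(3,4 \right)} - 17\right) \left(-19\right) = \left(\left(30 + 3 \cdot 4^{2} + 18 \cdot 3\right) - 17\right) \left(-19\right) = \left(\left(30 + 3 \cdot 16 + 54\right) - 17\right) \left(-19\right) = \left(\left(30 + 48 + 54\right) - 17\right) \left(-19\right) = \left(132 - 17\right) \left(-19\right) = 115 \left(-19\right) = -2185$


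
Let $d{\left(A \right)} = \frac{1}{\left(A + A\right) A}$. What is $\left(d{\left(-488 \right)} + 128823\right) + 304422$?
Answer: $\frac{206349394561}{476288} \approx 4.3325 \cdot 10^{5}$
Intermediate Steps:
$d{\left(A \right)} = \frac{1}{2 A^{2}}$ ($d{\left(A \right)} = \frac{1}{2 A A} = \frac{\frac{1}{2} \frac{1}{A}}{A} = \frac{1}{2 A^{2}}$)
$\left(d{\left(-488 \right)} + 128823\right) + 304422 = \left(\frac{1}{2 \cdot 238144} + 128823\right) + 304422 = \left(\frac{1}{2} \cdot \frac{1}{238144} + 128823\right) + 304422 = \left(\frac{1}{476288} + 128823\right) + 304422 = \frac{61356849025}{476288} + 304422 = \frac{206349394561}{476288}$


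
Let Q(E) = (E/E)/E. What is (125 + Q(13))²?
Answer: 2643876/169 ≈ 15644.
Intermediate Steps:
Q(E) = 1/E
(125 + Q(13))² = (125 + 1/13)² = (1626/13)² = 2643876/169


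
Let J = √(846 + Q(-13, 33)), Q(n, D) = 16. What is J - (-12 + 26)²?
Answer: -196 + √862 ≈ -166.64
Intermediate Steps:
J = √862 (J = √(846 + 16) = √862 ≈ 29.360)
J - (-12 + 26)² = √862 - (-12 + 26)² = √862 - 1*14² = √862 - 1*196 = √862 - 196 = -196 + √862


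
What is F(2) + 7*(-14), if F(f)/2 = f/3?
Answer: -290/3 ≈ -96.667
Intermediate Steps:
F(f) = 2*f/3 (F(f) = 2*(f/3) = 2*f/3)
F(2) + 7*(-14) = (⅔)*2 + 7*(-14) = 4/3 - 98 = -290/3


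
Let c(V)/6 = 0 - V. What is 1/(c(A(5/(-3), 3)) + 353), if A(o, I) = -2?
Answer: 1/365 ≈ 0.0027397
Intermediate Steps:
c(V) = -6*V (c(V) = 6*(0 - V) = 6*(-V) = -6*V)
1/(c(A(5/(-3), 3)) + 353) = 1/(-6*(-2) + 353) = 1/(12 + 353) = 1/365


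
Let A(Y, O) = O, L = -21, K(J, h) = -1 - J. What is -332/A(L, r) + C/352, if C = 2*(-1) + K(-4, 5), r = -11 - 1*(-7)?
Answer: 29217/352 ≈ 83.003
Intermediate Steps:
r = -4 (r = -11 + 7 = -4)
C = 1 (C = 2*(-1) + (-1 - 1*(-4)) = -2 + (-1 + 4) = -2 + 3 = 1)
-332/A(L, r) + C/352 = -332/(-4) + 1/352 = -332*(-¼) + 1*(1/352) = 83 + 1/352 = 29217/352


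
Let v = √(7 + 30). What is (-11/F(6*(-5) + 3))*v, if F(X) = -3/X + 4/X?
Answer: 297*√37 ≈ 1806.6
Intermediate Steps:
F(X) = 1/X
v = √37 ≈ 6.0828
(-11/F(6*(-5) + 3))*v = (-11/(1/(6*(-5) + 3)))*√37 = (-11/(1/(-30 + 3)))*√37 = (-11/(1/(-27)))*√37 = (-11/(-1/27))*√37 = (-11*(-27))*√37 = 297*√37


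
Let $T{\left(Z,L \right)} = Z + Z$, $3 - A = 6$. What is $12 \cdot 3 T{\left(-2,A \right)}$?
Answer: $-144$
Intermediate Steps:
$A = -3$ ($A = 3 - 6 = -3$)
$T{\left(Z,L \right)} = 2 Z$
$12 \cdot 3 T{\left(-2,A \right)} = 12 \cdot 3 \cdot 2 \left(-2\right) = 36 \left(-4\right) = -144$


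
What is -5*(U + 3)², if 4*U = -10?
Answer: -5/4 ≈ -1.2500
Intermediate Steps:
U = -5/2 (U = (¼)*(-10) = -5/2 ≈ -2.5000)
-5*(U + 3)² = -5*(-5/2 + 3)² = -5*(½)² = -5*¼ = -5/4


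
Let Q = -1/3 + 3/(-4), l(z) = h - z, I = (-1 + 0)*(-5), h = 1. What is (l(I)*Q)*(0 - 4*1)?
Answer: -52/3 ≈ -17.333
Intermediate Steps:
I = 5 (I = -1*(-5) = 5)
l(z) = 1 - z
Q = -13/12 (Q = -1*⅓ + 3*(-¼) = -⅓ - ¾ = -13/12 ≈ -1.0833)
(l(I)*Q)*(0 - 4*1) = ((1 - 1*5)*(-13/12))*(0 - 4*1) = ((1 - 5)*(-13/12))*(0 - 4) = -4*(-13/12)*(-4) = (13/3)*(-4) = -52/3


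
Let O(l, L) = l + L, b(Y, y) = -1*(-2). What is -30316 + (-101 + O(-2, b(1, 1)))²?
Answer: -20115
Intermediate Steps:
b(Y, y) = 2
O(l, L) = L + l
-30316 + (-101 + O(-2, b(1, 1)))² = -30316 + (-101 + (2 - 2))² = -30316 + (-101 + 0)² = -30316 + (-101)² = -30316 + 10201 = -20115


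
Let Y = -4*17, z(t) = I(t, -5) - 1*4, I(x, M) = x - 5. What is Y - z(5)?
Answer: -64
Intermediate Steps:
I(x, M) = -5 + x
z(t) = -9 + t (z(t) = (-5 + t) - 1*4 = (-5 + t) - 4 = -9 + t)
Y = -68
Y - z(5) = -68 - (-9 + 5) = -68 - 1*(-4) = -68 + 4 = -64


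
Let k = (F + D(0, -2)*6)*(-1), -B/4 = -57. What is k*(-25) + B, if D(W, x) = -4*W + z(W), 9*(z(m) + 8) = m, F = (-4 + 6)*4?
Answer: -772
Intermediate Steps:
B = 228 (B = -4*(-57) = 228)
F = 8 (F = 2*4 = 8)
z(m) = -8 + m/9
D(W, x) = -8 - 35*W/9 (D(W, x) = -4*W + (-8 + W/9) = -8 - 35*W/9)
k = 40 (k = (8 + (-8 - 35/9*0)*6)*(-1) = (8 + (-8 + 0)*6)*(-1) = (8 - 8*6)*(-1) = (8 - 48)*(-1) = -40*(-1) = 40)
k*(-25) + B = 40*(-25) + 228 = -1000 + 228 = -772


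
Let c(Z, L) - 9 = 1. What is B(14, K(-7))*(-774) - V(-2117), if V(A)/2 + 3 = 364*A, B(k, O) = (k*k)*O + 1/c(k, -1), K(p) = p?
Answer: 13015163/5 ≈ 2.6030e+6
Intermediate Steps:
c(Z, L) = 10 (c(Z, L) = 9 + 1 = 10)
B(k, O) = ⅒ + O*k² (B(k, O) = (k*k)*O + 1/10 = k²*O + ⅒ = O*k² + ⅒ = ⅒ + O*k²)
V(A) = -6 + 728*A (V(A) = -6 + 2*(364*A) = -6 + 728*A)
B(14, K(-7))*(-774) - V(-2117) = (⅒ - 7*14²)*(-774) - (-6 + 728*(-2117)) = (⅒ - 7*196)*(-774) - (-6 - 1541176) = (⅒ - 1372)*(-774) - 1*(-1541182) = -13719/10*(-774) + 1541182 = 5309253/5 + 1541182 = 13015163/5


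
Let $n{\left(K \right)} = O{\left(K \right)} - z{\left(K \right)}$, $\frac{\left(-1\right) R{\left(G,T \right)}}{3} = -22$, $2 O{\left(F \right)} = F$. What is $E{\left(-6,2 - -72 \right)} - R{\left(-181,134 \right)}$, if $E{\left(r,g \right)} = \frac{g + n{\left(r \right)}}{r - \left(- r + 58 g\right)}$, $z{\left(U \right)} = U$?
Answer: $- \frac{284141}{4304} \approx -66.018$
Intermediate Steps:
$O{\left(F \right)} = \frac{F}{2}$
$R{\left(G,T \right)} = 66$ ($R{\left(G,T \right)} = \left(-3\right) \left(-22\right) = 66$)
$n{\left(K \right)} = - \frac{K}{2}$ ($n{\left(K \right)} = \frac{K}{2} - K = - \frac{K}{2}$)
$E{\left(r,g \right)} = \frac{g - \frac{r}{2}}{- 58 g + 2 r}$ ($E{\left(r,g \right)} = \frac{g - \frac{r}{2}}{r - \left(- r + 58 g\right)} = \frac{g - \frac{r}{2}}{- 58 g + 2 r}$)
$E{\left(-6,2 - -72 \right)} - R{\left(-181,134 \right)} = \frac{-6 - 2 \left(2 - -72\right)}{4 \left(\left(-1\right) \left(-6\right) + 29 \left(2 - -72\right)\right)} - 66 = \frac{-6 - 2 \left(2 + 72\right)}{4 \left(6 + 29 \left(2 + 72\right)\right)} - 66 = \frac{-6 - 148}{4 \left(6 + 29 \cdot 74\right)} - 66 = \frac{-6 - 148}{4 \left(6 + 2146\right)} - 66 = \frac{1}{4} \cdot \frac{1}{2152} \left(-154\right) - 66 = - \frac{77}{4304} - 66 = - \frac{284141}{4304}$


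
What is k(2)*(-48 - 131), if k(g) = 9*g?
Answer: -3222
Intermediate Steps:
k(2)*(-48 - 131) = (9*2)*(-48 - 131) = 18*(-179) = -3222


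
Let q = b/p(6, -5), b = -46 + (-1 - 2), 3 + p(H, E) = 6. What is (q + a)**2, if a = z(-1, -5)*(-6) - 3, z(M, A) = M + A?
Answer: 2500/9 ≈ 277.78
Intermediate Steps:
p(H, E) = 3 (p(H, E) = -3 + 6 = 3)
b = -49 (b = -46 - 3 = -49)
z(M, A) = A + M
a = 33 (a = (-5 - 1)*(-6) - 3 = -6*(-6) - 3 = 36 - 3 = 33)
q = -49/3 ≈ -16.333
(q + a)**2 = (-49/3 + 33)**2 = (50/3)**2 = 2500/9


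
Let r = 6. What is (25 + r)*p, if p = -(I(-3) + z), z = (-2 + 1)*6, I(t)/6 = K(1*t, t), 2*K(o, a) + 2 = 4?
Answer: 0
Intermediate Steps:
K(o, a) = 1 (K(o, a) = -1 + (½)*4 = -1 + 2 = 1)
I(t) = 6 (I(t) = 6*1 = 6)
z = -6 (z = -1*6 = -6)
p = 0 (p = -(6 - 6) = -1*0 = 0)
(25 + r)*p = (25 + 6)*0 = 31*0 = 0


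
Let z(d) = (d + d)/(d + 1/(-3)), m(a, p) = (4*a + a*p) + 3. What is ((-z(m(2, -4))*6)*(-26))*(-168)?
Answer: -58968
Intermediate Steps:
m(a, p) = 3 + 4*a + a*p
z(d) = 2*d/(-1/3 + d) (z(d) = (2*d)/(d - 1/3) = (2*d)/(-1/3 + d) = 2*d/(-1/3 + d))
((-z(m(2, -4))*6)*(-26))*(-168) = ((-6*(3 + 4*2 + 2*(-4))/(-1 + 3*(3 + 4*2 + 2*(-4)))*6)*(-26))*(-168) = ((-6*(3 + 8 - 8)/(-1 + 3*(3 + 8 - 8))*6)*(-26))*(-168) = ((-6*3/(-1 + 3*3)*6)*(-26))*(-168) = ((-6*3/(-1 + 9)*6)*(-26))*(-168) = ((-6*3/8*6)*(-26))*(-168) = ((-1*9/4*6)*(-26))*(-168) = (-9/4*6*(-26))*(-168) = -27/2*(-26)*(-168) = 351*(-168) = -58968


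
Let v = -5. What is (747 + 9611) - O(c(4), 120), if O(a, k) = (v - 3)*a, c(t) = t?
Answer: 10390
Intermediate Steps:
O(a, k) = -8*a (O(a, k) = (-5 - 3)*a = -8*a)
(747 + 9611) - O(c(4), 120) = (747 + 9611) - (-8)*4 = 10358 - 1*(-32) = 10358 + 32 = 10390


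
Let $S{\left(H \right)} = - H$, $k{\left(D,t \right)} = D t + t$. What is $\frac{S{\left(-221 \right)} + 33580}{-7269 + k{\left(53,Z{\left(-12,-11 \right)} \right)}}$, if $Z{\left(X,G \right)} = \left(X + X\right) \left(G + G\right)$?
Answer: $\frac{11267}{7081} \approx 1.5912$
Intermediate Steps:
$Z{\left(X,G \right)} = 4 G X$ ($Z{\left(X,G \right)} = 2 X 2 G = 4 G X$)
$k{\left(D,t \right)} = t + D t$
$\frac{S{\left(-221 \right)} + 33580}{-7269 + k{\left(53,Z{\left(-12,-11 \right)} \right)}} = \frac{\left(-1\right) \left(-221\right) + 33580}{-7269 + 4 \left(-11\right) \left(-12\right) \left(1 + 53\right)} = \frac{221 + 33580}{-7269 + 528 \cdot 54} = \frac{33801}{-7269 + 28512} = \frac{33801}{21243} = 33801 \cdot \frac{1}{21243} = \frac{11267}{7081}$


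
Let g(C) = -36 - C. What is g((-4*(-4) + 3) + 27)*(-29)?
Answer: 2378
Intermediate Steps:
g((-4*(-4) + 3) + 27)*(-29) = (-36 - ((-4*(-4) + 3) + 27))*(-29) = (-36 - ((16 + 3) + 27))*(-29) = (-36 - (19 + 27))*(-29) = (-36 - 1*46)*(-29) = (-36 - 46)*(-29) = -82*(-29) = 2378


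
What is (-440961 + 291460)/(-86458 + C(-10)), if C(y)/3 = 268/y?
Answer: 747505/432692 ≈ 1.7276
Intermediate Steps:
C(y) = 804/y (C(y) = 3*(268/y) = 804/y)
(-440961 + 291460)/(-86458 + C(-10)) = (-440961 + 291460)/(-86458 + 804/(-10)) = -149501/(-86458 + 804*(-⅒)) = -149501/(-86458 - 402/5) = -149501/(-432692/5) = -149501*(-5/432692) = 747505/432692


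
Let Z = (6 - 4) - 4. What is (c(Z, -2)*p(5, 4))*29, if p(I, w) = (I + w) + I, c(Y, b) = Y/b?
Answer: 406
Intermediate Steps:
Z = -2 (Z = 2 - 4 = -2)
p(I, w) = w + 2*I
(c(Z, -2)*p(5, 4))*29 = ((-2/(-2))*(4 + 2*5))*29 = ((-2*(-1/2))*(4 + 10))*29 = (1*14)*29 = 14*29 = 406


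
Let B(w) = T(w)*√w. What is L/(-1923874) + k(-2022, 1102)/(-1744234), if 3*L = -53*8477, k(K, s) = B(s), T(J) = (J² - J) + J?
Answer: 449281/5771622 - 722*√1102/1037 ≈ -23.035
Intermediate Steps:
T(J) = J²
B(w) = w^(5/2) (B(w) = w²*√w = w^(5/2))
k(K, s) = s^(5/2)
L = -449281/3 (L = (-53*8477)/3 = (⅓)*(-449281) = -449281/3 ≈ -1.4976e+5)
L/(-1923874) + k(-2022, 1102)/(-1744234) = -449281/3/(-1923874) + 1102^(5/2)/(-1744234) = -449281/3*(-1/1923874) + (1214404*√1102)*(-1/1744234) = 449281/5771622 - 722*√1102/1037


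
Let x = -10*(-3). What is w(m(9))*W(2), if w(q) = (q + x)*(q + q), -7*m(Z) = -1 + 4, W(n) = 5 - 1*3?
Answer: -2484/49 ≈ -50.694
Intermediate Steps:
W(n) = 2 (W(n) = 5 - 3 = 2)
m(Z) = -3/7 (m(Z) = -(-1 + 4)/7 = -⅐*3 = -3/7)
x = 30
w(q) = 2*q*(30 + q) (w(q) = (q + 30)*(q + q) = (30 + q)*(2*q) = 2*q*(30 + q))
w(m(9))*W(2) = (2*(-3/7)*(30 - 3/7))*2 = (2*(-3/7)*(207/7))*2 = -1242/49*2 = -2484/49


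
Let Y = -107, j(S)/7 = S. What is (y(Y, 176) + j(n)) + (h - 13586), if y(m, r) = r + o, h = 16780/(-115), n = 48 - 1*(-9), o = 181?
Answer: -298446/23 ≈ -12976.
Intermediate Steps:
n = 57 (n = 48 + 9 = 57)
j(S) = 7*S
h = -3356/23 (h = 16780*(-1/115) = -3356/23 ≈ -145.91)
y(m, r) = 181 + r (y(m, r) = r + 181 = 181 + r)
(y(Y, 176) + j(n)) + (h - 13586) = ((181 + 176) + 7*57) + (-3356/23 - 13586) = (357 + 399) - 315834/23 = 756 - 315834/23 = -298446/23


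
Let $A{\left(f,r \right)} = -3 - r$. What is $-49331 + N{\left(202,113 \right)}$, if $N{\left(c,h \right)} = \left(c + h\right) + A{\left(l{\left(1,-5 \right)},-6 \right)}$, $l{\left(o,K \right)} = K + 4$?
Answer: $-49013$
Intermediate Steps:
$l{\left(o,K \right)} = 4 + K$
$N{\left(c,h \right)} = 3 + c + h$ ($N{\left(c,h \right)} = \left(c + h\right) - -3 = \left(c + h\right) + \left(-3 + 6\right) = \left(c + h\right) + 3 = 3 + c + h$)
$-49331 + N{\left(202,113 \right)} = -49331 + \left(3 + 202 + 113\right) = -49331 + 318 = -49013$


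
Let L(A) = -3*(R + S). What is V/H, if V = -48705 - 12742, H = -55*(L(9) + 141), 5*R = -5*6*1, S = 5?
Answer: 61447/7920 ≈ 7.7585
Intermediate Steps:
R = -6 (R = (-5*6*1)/5 = (-30*1)/5 = (⅕)*(-30) = -6)
L(A) = 3 (L(A) = -3*(-6 + 5) = -3*(-1) = 3)
H = -7920 (H = -55*(3 + 141) = -55*144 = -7920)
V = -61447
V/H = -61447/(-7920) = -61447*(-1/7920) = 61447/7920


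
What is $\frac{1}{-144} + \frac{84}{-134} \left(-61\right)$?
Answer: $\frac{368861}{9648} \approx 38.232$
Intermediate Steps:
$\frac{1}{-144} + \frac{84}{-134} \left(-61\right) = - \frac{1}{144} + 84 \left(- \frac{1}{134}\right) \left(-61\right) = - \frac{1}{144} - - \frac{2562}{67} = - \frac{1}{144} + \frac{2562}{67} = \frac{368861}{9648}$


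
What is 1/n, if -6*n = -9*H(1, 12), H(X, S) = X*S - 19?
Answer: -2/21 ≈ -0.095238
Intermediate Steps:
H(X, S) = -19 + S*X (H(X, S) = S*X - 19 = -19 + S*X)
n = -21/2 (n = -(-3)*(-19 + 12*1)/2 = -(-3)*(-19 + 12)/2 = -(-3)*(-7)/2 = -1/6*63 = -21/2 ≈ -10.500)
1/n = 1/(-21/2) = -2/21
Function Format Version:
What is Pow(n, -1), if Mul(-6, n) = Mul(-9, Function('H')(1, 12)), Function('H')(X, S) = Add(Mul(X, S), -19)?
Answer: Rational(-2, 21) ≈ -0.095238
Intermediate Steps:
Function('H')(X, S) = Add(-19, Mul(S, X)) (Function('H')(X, S) = Add(Mul(S, X), -19) = Add(-19, Mul(S, X)))
n = Rational(-21, 2) (n = Mul(Rational(-1, 6), Mul(-9, Add(-19, Mul(12, 1)))) = Mul(Rational(-1, 6), Mul(-9, Add(-19, 12))) = Mul(Rational(-1, 6), Mul(-9, -7)) = Mul(Rational(-1, 6), 63) = Rational(-21, 2) ≈ -10.500)
Pow(n, -1) = Pow(Rational(-21, 2), -1) = Rational(-2, 21)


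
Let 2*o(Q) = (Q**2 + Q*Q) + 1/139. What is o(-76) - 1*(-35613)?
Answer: 11506143/278 ≈ 41389.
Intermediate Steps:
o(Q) = 1/278 + Q**2 (o(Q) = ((Q**2 + Q*Q) + 1/139)/2 = ((Q**2 + Q**2) + 1/139)/2 = (2*Q**2 + 1/139)/2 = (1/139 + 2*Q**2)/2 = 1/278 + Q**2)
o(-76) - 1*(-35613) = (1/278 + (-76)**2) - 1*(-35613) = (1/278 + 5776) + 35613 = 1605729/278 + 35613 = 11506143/278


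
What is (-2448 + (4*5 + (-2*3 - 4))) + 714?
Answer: -1724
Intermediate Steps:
(-2448 + (4*5 + (-2*3 - 4))) + 714 = (-2448 + (20 + (-6 - 4))) + 714 = (-2448 + (20 - 10)) + 714 = (-2448 + 10) + 714 = -2438 + 714 = -1724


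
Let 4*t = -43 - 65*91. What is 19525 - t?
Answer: 42029/2 ≈ 21015.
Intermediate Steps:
t = -2979/2 (t = (-43 - 65*91)/4 = (-43 - 5915)/4 = (¼)*(-5958) = -2979/2 ≈ -1489.5)
19525 - t = 19525 - 1*(-2979/2) = 19525 + 2979/2 = 42029/2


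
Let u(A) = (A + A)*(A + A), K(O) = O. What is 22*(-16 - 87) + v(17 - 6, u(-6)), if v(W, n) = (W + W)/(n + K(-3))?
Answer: -319484/141 ≈ -2265.8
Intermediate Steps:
u(A) = 4*A² (u(A) = (2*A)*(2*A) = 4*A²)
v(W, n) = 2*W/(-3 + n) (v(W, n) = (W + W)/(n - 3) = (2*W)/(-3 + n) = 2*W/(-3 + n))
22*(-16 - 87) + v(17 - 6, u(-6)) = 22*(-16 - 87) + 2*(17 - 6)/(-3 + 4*(-6)²) = 22*(-103) + 2*11/(-3 + 4*36) = -2266 + 2*11/(-3 + 144) = -2266 + 2*11/141 = -2266 + 2*11*(1/141) = -2266 + 22/141 = -319484/141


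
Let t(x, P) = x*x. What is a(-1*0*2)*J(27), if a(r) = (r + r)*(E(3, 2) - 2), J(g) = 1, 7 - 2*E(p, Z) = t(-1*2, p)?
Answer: 0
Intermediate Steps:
t(x, P) = x²
E(p, Z) = 3/2 (E(p, Z) = 7/2 - (-1*2)²/2 = 7/2 - ½*(-2)² = 7/2 - ½*4 = 7/2 - 2 = 3/2)
a(r) = -r (a(r) = (r + r)*(3/2 - 2) = (2*r)*(-½) = -r)
a(-1*0*2)*J(27) = -(-1*0)*2*1 = -0*2*1 = -1*0*1 = 0*1 = 0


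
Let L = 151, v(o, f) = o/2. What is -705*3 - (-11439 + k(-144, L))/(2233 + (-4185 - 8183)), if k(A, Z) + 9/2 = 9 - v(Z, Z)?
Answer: -4289407/2027 ≈ -2116.1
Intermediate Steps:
v(o, f) = o/2 (v(o, f) = o*(1/2) = o/2)
k(A, Z) = 9/2 - Z/2 (k(A, Z) = -9/2 + (9 - Z/2) = 9/2 - Z/2)
-705*3 - (-11439 + k(-144, L))/(2233 + (-4185 - 8183)) = -705*3 - (-11439 + (9/2 - 1/2*151))/(2233 + (-4185 - 8183)) = -2115 - (-11439 + (9/2 - 151/2))/(2233 - 12368) = -2115 - (-11439 - 71)/(-10135) = -2115 - (-11510)*(-1)/10135 = -2115 - 1*2302/2027 = -2115 - 2302/2027 = -4289407/2027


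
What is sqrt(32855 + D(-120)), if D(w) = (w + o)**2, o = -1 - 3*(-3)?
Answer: sqrt(45399) ≈ 213.07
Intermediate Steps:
o = 8 (o = -1 + 9 = 8)
D(w) = (8 + w)**2 (D(w) = (w + 8)**2 = (8 + w)**2)
sqrt(32855 + D(-120)) = sqrt(32855 + (8 - 120)**2) = sqrt(32855 + (-112)**2) = sqrt(32855 + 12544) = sqrt(45399)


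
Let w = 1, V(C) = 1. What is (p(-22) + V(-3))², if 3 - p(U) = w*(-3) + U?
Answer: 841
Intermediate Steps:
p(U) = 6 - U (p(U) = 3 - (1*(-3) + U) = 3 - (-3 + U) = 3 + (3 - U) = 6 - U)
(p(-22) + V(-3))² = ((6 - 1*(-22)) + 1)² = ((6 + 22) + 1)² = (28 + 1)² = 29² = 841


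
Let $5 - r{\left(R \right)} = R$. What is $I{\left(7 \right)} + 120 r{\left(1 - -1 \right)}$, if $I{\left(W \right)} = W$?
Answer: $367$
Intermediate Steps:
$r{\left(R \right)} = 5 - R$
$I{\left(7 \right)} + 120 r{\left(1 - -1 \right)} = 7 + 120 \left(5 - \left(1 - -1\right)\right) = 7 + 120 \left(5 - \left(1 + 1\right)\right) = 7 + 120 \left(5 - 2\right) = 7 + 120 \cdot 3 = 7 + 360 = 367$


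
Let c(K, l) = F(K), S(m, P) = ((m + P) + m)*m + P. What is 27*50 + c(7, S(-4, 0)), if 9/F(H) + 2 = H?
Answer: 6759/5 ≈ 1351.8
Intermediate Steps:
F(H) = 9/(-2 + H)
S(m, P) = P + m*(P + 2*m) (S(m, P) = ((P + m) + m)*m + P = (P + 2*m)*m + P = m*(P + 2*m) + P = P + m*(P + 2*m))
c(K, l) = 9/(-2 + K)
27*50 + c(7, S(-4, 0)) = 27*50 + 9/(-2 + 7) = 1350 + 9/5 = 6759/5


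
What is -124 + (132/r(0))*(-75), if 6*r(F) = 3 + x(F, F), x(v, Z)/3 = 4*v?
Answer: -19924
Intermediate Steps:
x(v, Z) = 12*v (x(v, Z) = 3*(4*v) = 12*v)
r(F) = ½ + 2*F (r(F) = (3 + 12*F)/6 = ½ + 2*F)
-124 + (132/r(0))*(-75) = -124 + (132/(½ + 2*0))*(-75) = -124 + (132/(½ + 0))*(-75) = -124 + (132/(½))*(-75) = -124 + (132*2)*(-75) = -124 + 264*(-75) = -124 - 19800 = -19924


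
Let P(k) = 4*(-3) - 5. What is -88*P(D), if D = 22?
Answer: 1496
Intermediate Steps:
P(k) = -17 (P(k) = -12 - 5 = -17)
-88*P(D) = -88*(-17) = 1496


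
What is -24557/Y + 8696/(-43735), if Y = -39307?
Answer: 732186723/1719091645 ≈ 0.42591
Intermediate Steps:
-24557/Y + 8696/(-43735) = -24557/(-39307) + 8696/(-43735) = -24557*(-1/39307) + 8696*(-1/43735) = 24557/39307 - 8696/43735 = 732186723/1719091645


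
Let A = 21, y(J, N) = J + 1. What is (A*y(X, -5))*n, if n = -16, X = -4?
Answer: 1008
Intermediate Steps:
y(J, N) = 1 + J
(A*y(X, -5))*n = (21*(1 - 4))*(-16) = (21*(-3))*(-16) = -63*(-16) = 1008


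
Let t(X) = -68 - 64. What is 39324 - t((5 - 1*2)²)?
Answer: 39456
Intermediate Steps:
t(X) = -132
39324 - t((5 - 1*2)²) = 39324 - 1*(-132) = 39324 + 132 = 39456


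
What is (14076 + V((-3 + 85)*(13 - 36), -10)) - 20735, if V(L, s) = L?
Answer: -8545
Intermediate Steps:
(14076 + V((-3 + 85)*(13 - 36), -10)) - 20735 = (14076 + (-3 + 85)*(13 - 36)) - 20735 = (14076 + 82*(-23)) - 20735 = (14076 - 1886) - 20735 = 12190 - 20735 = -8545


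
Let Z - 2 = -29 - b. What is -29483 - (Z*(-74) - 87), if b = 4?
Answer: -31690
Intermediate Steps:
Z = -31 (Z = 2 + (-29 - 1*4) = 2 + (-29 - 4) = 2 - 33 = -31)
-29483 - (Z*(-74) - 87) = -29483 - (-31*(-74) - 87) = -29483 - (2294 - 87) = -29483 - 1*2207 = -29483 - 2207 = -31690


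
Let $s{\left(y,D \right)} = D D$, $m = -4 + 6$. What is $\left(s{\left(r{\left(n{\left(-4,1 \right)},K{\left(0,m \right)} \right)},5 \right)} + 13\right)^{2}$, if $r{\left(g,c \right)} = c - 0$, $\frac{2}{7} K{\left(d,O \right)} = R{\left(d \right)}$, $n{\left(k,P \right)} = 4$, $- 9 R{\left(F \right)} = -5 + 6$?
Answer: $1444$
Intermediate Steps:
$R{\left(F \right)} = - \frac{1}{9}$ ($R{\left(F \right)} = - \frac{-5 + 6}{9} = \left(- \frac{1}{9}\right) 1 = - \frac{1}{9}$)
$m = 2$
$K{\left(d,O \right)} = - \frac{7}{18}$ ($K{\left(d,O \right)} = \frac{7}{2} \left(- \frac{1}{9}\right) = - \frac{7}{18}$)
$r{\left(g,c \right)} = c$ ($r{\left(g,c \right)} = c + 0 = c$)
$s{\left(y,D \right)} = D^{2}$
$\left(s{\left(r{\left(n{\left(-4,1 \right)},K{\left(0,m \right)} \right)},5 \right)} + 13\right)^{2} = \left(5^{2} + 13\right)^{2} = \left(25 + 13\right)^{2} = 38^{2} = 1444$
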